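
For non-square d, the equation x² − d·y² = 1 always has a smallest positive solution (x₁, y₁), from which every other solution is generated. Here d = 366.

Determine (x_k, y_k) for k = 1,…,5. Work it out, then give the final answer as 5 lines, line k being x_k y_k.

[19; 7,1,1,1,2,12,2,1,1,1,7,38] for √366; ℓ=12 ⇒ convergent index 11
a_0=19:  p_0=19·1+0=19,  q_0=19·0+1=1
…
a_9=1:  p_9=1·44499+30055=74554,  q_9=1·2326+1571=3897
a_10=1:  p_10=1·74554+44499=119053,  q_10=1·3897+2326=6223
a_11=7:  p_11=7·119053+74554=907925,  q_11=7·6223+3897=47458
fundamental: x₁=907925, y₁=47458  (since 824327805625 − 366·2252261764 = 1)
(907925+47458√366)^2 = 1648655611249 + 86176609300√366
(907925+47458√366)^3 = 2993711291685588725 + 156483795997357542√366
(907925+47458√366)^4 = 5436130649005627630680001 + 284151100961715516031400√366
(907925+47458√366)^5 = 9871197838993875221878594227125 + 515975776681174635989620332458√366

907925 47458
1648655611249 86176609300
2993711291685588725 156483795997357542
5436130649005627630680001 284151100961715516031400
9871197838993875221878594227125 515975776681174635989620332458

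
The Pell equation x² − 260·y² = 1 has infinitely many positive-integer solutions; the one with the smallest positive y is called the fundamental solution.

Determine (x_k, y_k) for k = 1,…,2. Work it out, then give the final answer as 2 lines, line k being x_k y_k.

129 8
33281 2064

√260 = [16; 8,32, …], period ℓ=2 (even) → k=1
a_0=16:  p_0=16·1+0=16,  q_0=16·0+1=1
a_1=8:  p_1=8·16+1=129,  q_1=8·1+0=8
fundamental: x₁=129, y₁=8  (since 16641 − 260·64 = 1)
(x_2, y_2) = (129·129 + 260·8·8, 129·8 + 8·129) = (33281, 2064)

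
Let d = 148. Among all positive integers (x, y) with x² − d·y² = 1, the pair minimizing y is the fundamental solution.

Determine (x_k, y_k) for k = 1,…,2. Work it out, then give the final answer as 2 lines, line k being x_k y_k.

73 6
10657 876

√148 = [12; 6,24, …], period ℓ=2 (even) → k=1
a_0=12:  p_0=12·1+0=12,  q_0=12·0+1=1
a_1=6:  p_1=6·12+1=73,  q_1=6·1+0=6
(x₁, y₁) = (73, 6);  73² − 148·6² = 1 ✓
n=2: (73,6)∘(73,6) = (73·73+148·6·6, 73·6+6·73) = (10657,876)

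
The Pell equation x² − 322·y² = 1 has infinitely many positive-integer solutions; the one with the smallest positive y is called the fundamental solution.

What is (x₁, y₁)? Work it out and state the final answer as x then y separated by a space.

323 18

d=322: √d = [17; 1,16,1,34] (ℓ=4, even), read p_3/q_3
step 0: (17, 1)  from 17·(1,0) + (0,1)
step 1: (18, 1)  from 1·(17,1) + (1,0)
step 2: (305, 17)  from 16·(18,1) + (17,1)
step 3: (323, 18)  from 1·(305,17) + (18,1)
→ (323, 18).  Check: 323²=104329, 322·18²=104328, difference 1.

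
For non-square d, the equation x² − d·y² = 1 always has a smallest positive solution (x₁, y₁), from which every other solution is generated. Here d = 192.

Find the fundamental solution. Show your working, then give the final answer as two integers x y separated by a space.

97 7

d=192: √d = [13; 1,5,1,26] (ℓ=4, even), read p_3/q_3
step 0: (13, 1)  from 13·(1,0) + (0,1)
…
step 2: (83, 6)  from 5·(14,1) + (13,1)
step 3: (97, 7)  from 1·(83,6) + (14,1)
→ (97, 7).  Check: 97²=9409, 192·7²=9408, difference 1.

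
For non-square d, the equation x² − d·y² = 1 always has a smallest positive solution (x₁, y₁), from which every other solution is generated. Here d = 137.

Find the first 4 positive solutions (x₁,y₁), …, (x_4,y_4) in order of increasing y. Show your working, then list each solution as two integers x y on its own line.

√137 → a₀=11, period (1,2,2,1,1,2,2,1,22); ℓ=9 odd so k=17
step 0: (11, 1)  from 11·(1,0) + (0,1)
step 1: (12, 1)  from 1·(11,1) + (1,0)
step 2: (35, 3)  from 2·(12,1) + (11,1)
step 3: (82, 7)  from 2·(35,3) + (12,1)
step 4: (117, 10)  from 1·(82,7) + (35,3)
step 5: (199, 17)  from 1·(117,10) + (82,7)
…
step 9: (39597, 3383)  from 22·(1744,149) + (1229,105)
step 10: (41341, 3532)  from 1·(39597,3383) + (1744,149)
step 11: (122279, 10447)  from 2·(41341,3532) + (39597,3383)
…
step 13: (408178, 34873)  from 1·(285899,24426) + (122279,10447)
…
step 15: (1796332, 153471)  from 2·(694077,59299) + (408178,34873)
step 16: (4286741, 366241)  from 2·(1796332,153471) + (694077,59299)
step 17: (6083073, 519712)  from 1·(4286741,366241) + (1796332,153471)
(x₁, y₁) = (6083073, 519712);  6083073² − 137·519712² = 1 ✓
(6083073+519712√137)^2 = 74007554246657 + 6322892069952√137
(6083073+519712√137)^3 = 900386710067742990849 + 76925228065277725280√137
(6083073+519712√137)^4 = 10954236171143757109591351297 + 935883555725460013412300928√137

6083073 519712
74007554246657 6322892069952
900386710067742990849 76925228065277725280
10954236171143757109591351297 935883555725460013412300928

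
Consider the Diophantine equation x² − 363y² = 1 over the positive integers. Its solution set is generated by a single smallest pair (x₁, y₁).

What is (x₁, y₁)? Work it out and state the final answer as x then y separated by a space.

362 19

d=363: √d = [19; 19,38] (ℓ=2, even), read p_1/q_1
a_0=19:  p_0=19·1+0=19,  q_0=19·0+1=1
a_1=19:  p_1=19·19+1=362,  q_1=19·1+0=19
fundamental: x₁=362, y₁=19  (since 131044 − 363·361 = 1)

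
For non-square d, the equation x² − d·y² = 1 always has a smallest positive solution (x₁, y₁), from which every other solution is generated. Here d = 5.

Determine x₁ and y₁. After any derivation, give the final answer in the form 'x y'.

9 4

d=5: √d = [2; 4] (ℓ=1, odd), read p_1/q_1
k=0  a_k=2  p_k/q_k = 2/1
k=1  a_k=4  p_k/q_k = 9/4
fundamental: x₁=9, y₁=4  (since 81 − 5·16 = 1)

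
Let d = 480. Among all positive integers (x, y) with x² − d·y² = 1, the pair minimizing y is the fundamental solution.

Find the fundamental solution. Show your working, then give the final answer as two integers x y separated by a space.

d=480: √d = [21; 1,9,1,42] (ℓ=4, even), read p_3/q_3
a_0=21:  p_0=21·1+0=21,  q_0=21·0+1=1
a_1=1:  p_1=1·21+1=22,  q_1=1·1+0=1
a_2=9:  p_2=9·22+21=219,  q_2=9·1+1=10
a_3=1:  p_3=1·219+22=241,  q_3=1·10+1=11
(x₁, y₁) = (241, 11);  241² − 480·11² = 1 ✓

241 11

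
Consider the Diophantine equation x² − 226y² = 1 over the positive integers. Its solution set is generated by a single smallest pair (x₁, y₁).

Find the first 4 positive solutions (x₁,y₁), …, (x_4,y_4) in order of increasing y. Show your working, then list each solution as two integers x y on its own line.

d=226: √d = [15; 30] (ℓ=1, odd), read p_1/q_1
i=0: a=15 ⇒ p=15, q=1
i=1: a=30 ⇒ p=451, q=30
fundamental: x₁=451, y₁=30  (since 203401 − 226·900 = 1)
k=2:  x_2 = 451·451+226·30·30 = 406801,  y_2 = 451·30+30·451 = 27060
k=3:  x_3 = 451·406801+226·30·27060 = 366934051,  y_3 = 451·27060+30·406801 = 24408090
k=4:  x_4 = 451·366934051+226·30·24408090 = 330974107201,  y_4 = 451·24408090+30·366934051 = 22016070120

451 30
406801 27060
366934051 24408090
330974107201 22016070120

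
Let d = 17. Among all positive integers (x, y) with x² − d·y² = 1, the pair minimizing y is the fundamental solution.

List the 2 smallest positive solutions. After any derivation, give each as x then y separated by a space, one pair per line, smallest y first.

33 8
2177 528

√17 = [4; 8, …], period ℓ=1 (odd) → k=1
a_0=4:  p_0=4·1+0=4,  q_0=4·0+1=1
a_1=8:  p_1=8·4+1=33,  q_1=8·1+0=8
(x₁, y₁) = (33, 8);  33² − 17·8² = 1 ✓
(x_2, y_2) = (33·33 + 17·8·8, 33·8 + 8·33) = (2177, 528)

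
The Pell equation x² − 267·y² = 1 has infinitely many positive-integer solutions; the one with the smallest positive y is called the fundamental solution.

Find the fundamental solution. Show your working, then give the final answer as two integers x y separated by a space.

2402 147

√267 = [16; 2,1,15,1,2,32, …], period ℓ=6 (even) → k=5
i=0: a=16 ⇒ p=16, q=1
…
i=3: a=15 ⇒ p=768, q=47
i=4: a=1 ⇒ p=817, q=50
i=5: a=2 ⇒ p=2402, q=147
(x₁, y₁) = (2402, 147);  2402² − 267·147² = 1 ✓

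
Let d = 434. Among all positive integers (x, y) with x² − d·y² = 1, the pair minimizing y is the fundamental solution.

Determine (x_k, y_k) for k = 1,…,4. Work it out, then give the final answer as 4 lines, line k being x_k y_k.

125 6
31249 1500
7812125 374994
1953000001 93747000

√434 = [20; 1,4,1,40, …], period ℓ=4 (even) → k=3
k=0  a_k=20  p_k/q_k = 20/1
…
k=2  a_k=4  p_k/q_k = 104/5
k=3  a_k=1  p_k/q_k = 125/6
→ (125, 6).  Check: 125²=15625, 434·6²=15624, difference 1.
(125+6√434)^2 = 31249 + 1500√434
(125+6√434)^3 = 7812125 + 374994√434
(125+6√434)^4 = 1953000001 + 93747000√434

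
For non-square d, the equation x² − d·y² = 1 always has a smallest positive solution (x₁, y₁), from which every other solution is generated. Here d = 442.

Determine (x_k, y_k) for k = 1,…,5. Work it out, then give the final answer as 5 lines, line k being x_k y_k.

√442 → a₀=21, period (42); ℓ=1 odd so k=1
a_0=21:  p_0=21·1+0=21,  q_0=21·0+1=1
a_1=42:  p_1=42·21+1=883,  q_1=42·1+0=42
(x₁, y₁) = (883, 42);  883² − 442·42² = 1 ✓
(883+42√442)^2 = 1559377 + 74172√442
(883+42√442)^3 = 2753858899 + 130987710√442
(883+42√442)^4 = 4863313256257 + 231324221688√442
(883+42√442)^5 = 8588608456690963 + 408518444513298√442

883 42
1559377 74172
2753858899 130987710
4863313256257 231324221688
8588608456690963 408518444513298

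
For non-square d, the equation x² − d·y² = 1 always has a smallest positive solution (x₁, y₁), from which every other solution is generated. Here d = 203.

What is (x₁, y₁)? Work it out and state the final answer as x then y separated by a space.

d=203: √d = [14; 4,28] (ℓ=2, even), read p_1/q_1
i=0: a=14 ⇒ p=14, q=1
i=1: a=4 ⇒ p=57, q=4
fundamental: x₁=57, y₁=4  (since 3249 − 203·16 = 1)

57 4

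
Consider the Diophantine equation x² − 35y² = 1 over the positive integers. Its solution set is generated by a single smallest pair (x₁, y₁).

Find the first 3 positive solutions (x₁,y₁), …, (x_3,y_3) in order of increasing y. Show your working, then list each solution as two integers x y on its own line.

6 1
71 12
846 143

d=35: √d = [5; 1,10] (ℓ=2, even), read p_1/q_1
a_0=5:  p_0=5·1+0=5,  q_0=5·0+1=1
a_1=1:  p_1=1·5+1=6,  q_1=1·1+0=1
fundamental: x₁=6, y₁=1  (since 36 − 35·1 = 1)
(6+1√35)^2 = 71 + 12√35
(6+1√35)^3 = 846 + 143√35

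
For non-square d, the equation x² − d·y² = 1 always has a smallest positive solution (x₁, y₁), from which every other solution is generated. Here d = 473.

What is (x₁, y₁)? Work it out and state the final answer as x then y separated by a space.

87 4

d=473: √d = [21; 1,2,1,42] (ℓ=4, even), read p_3/q_3
a_0=21:  p_0=21·1+0=21,  q_0=21·0+1=1
…
a_2=2:  p_2=2·22+21=65,  q_2=2·1+1=3
a_3=1:  p_3=1·65+22=87,  q_3=1·3+1=4
fundamental: x₁=87, y₁=4  (since 7569 − 473·16 = 1)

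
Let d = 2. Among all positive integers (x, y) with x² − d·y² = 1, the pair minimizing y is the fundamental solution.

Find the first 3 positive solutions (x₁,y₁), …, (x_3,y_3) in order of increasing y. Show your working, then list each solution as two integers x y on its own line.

3 2
17 12
99 70

√2 = [1; 2, …], period ℓ=1 (odd) → k=1
i=0: a=1 ⇒ p=1, q=1
i=1: a=2 ⇒ p=3, q=2
→ (3, 2).  Check: 3²=9, 2·2²=8, difference 1.
n=2: (3,2)∘(3,2) = (3·3+2·2·2, 3·2+2·3) = (17,12)
n=3: (17,12)∘(3,2) = (3·17+2·2·12, 3·12+2·17) = (99,70)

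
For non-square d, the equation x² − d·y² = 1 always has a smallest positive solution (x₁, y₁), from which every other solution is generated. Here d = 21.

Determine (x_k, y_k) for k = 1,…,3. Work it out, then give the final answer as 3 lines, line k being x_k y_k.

d=21: √d = [4; 1,1,2,1,1,8] (ℓ=6, even), read p_5/q_5
a_0=4:  p_0=4·1+0=4,  q_0=4·0+1=1
…
a_4=1:  p_4=1·23+9=32,  q_4=1·5+2=7
a_5=1:  p_5=1·32+23=55,  q_5=1·7+5=12
→ (55, 12).  Check: 55²=3025, 21·12²=3024, difference 1.
(x_2, y_2) = (55·55 + 21·12·12, 55·12 + 12·55) = (6049, 1320)
(x_3, y_3) = (55·6049 + 21·12·1320, 55·1320 + 12·6049) = (665335, 145188)

55 12
6049 1320
665335 145188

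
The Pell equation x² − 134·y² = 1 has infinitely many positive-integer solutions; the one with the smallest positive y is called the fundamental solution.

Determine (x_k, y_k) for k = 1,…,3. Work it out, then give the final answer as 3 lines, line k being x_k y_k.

√134 = [11; 1,1,2,1,3,…,1,1,22, …], period ℓ=14 (even) → k=13
k=0  a_k=11  p_k/q_k = 11/1
…
k=2  a_k=1  p_k/q_k = 23/2
k=3  a_k=2  p_k/q_k = 58/5
…
k=5  a_k=3  p_k/q_k = 301/26
k=6  a_k=1  p_k/q_k = 382/33
k=7  a_k=10  p_k/q_k = 4121/356
…
k=9  a_k=3  p_k/q_k = 17630/1523
k=10  a_k=1  p_k/q_k = 22133/1912
k=11  a_k=2  p_k/q_k = 61896/5347
k=12  a_k=1  p_k/q_k = 84029/7259
k=13  a_k=1  p_k/q_k = 145925/12606
→ (145925, 12606).  Check: 145925²=21294105625, 134·12606²=21294105624, difference 1.
(145925+12606√134)^2 = 42588211249 + 3679061100√134
(145925+12606√134)^3 = 12429369452874725 + 1073733982022394√134

145925 12606
42588211249 3679061100
12429369452874725 1073733982022394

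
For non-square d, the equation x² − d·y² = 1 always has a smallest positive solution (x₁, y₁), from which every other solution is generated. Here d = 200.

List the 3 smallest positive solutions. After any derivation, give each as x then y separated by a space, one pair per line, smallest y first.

99 7
19601 1386
3880899 274421

d=200: √d = [14; 7,28] (ℓ=2, even), read p_1/q_1
k=0  a_k=14  p_k/q_k = 14/1
k=1  a_k=7  p_k/q_k = 99/7
(x₁, y₁) = (99, 7);  99² − 200·7² = 1 ✓
n=2: (99,7)∘(99,7) = (99·99+200·7·7, 99·7+7·99) = (19601,1386)
n=3: (19601,1386)∘(99,7) = (99·19601+200·7·1386, 99·1386+7·19601) = (3880899,274421)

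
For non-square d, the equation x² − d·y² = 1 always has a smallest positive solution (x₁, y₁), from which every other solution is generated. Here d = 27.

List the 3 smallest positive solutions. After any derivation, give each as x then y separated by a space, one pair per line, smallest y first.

d=27: √d = [5; 5,10] (ℓ=2, even), read p_1/q_1
step 0: (5, 1)  from 5·(1,0) + (0,1)
step 1: (26, 5)  from 5·(5,1) + (1,0)
(x₁, y₁) = (26, 5);  26² − 27·5² = 1 ✓
n=2: (26,5)∘(26,5) = (26·26+27·5·5, 26·5+5·26) = (1351,260)
n=3: (1351,260)∘(26,5) = (26·1351+27·5·260, 26·260+5·1351) = (70226,13515)

26 5
1351 260
70226 13515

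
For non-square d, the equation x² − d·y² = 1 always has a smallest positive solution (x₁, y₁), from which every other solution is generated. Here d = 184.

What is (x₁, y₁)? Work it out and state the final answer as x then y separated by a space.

[13; 1,1,3,2,1,2,1,2,3,1,1,26] for √184; ℓ=12 ⇒ convergent index 11
i=0: a=13 ⇒ p=13, q=1
…
i=2: a=1 ⇒ p=27, q=2
i=3: a=3 ⇒ p=95, q=7
i=4: a=2 ⇒ p=217, q=16
i=5: a=1 ⇒ p=312, q=23
i=6: a=2 ⇒ p=841, q=62
…
i=9: a=3 ⇒ p=10594, q=781
i=10: a=1 ⇒ p=13741, q=1013
i=11: a=1 ⇒ p=24335, q=1794
fundamental: x₁=24335, y₁=1794  (since 592192225 − 184·3218436 = 1)

24335 1794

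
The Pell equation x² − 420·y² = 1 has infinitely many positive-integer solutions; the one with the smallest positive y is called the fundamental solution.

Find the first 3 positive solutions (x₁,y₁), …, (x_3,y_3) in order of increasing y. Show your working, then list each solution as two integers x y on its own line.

[20; 2,40] for √420; ℓ=2 ⇒ convergent index 1
step 0: (20, 1)  from 20·(1,0) + (0,1)
step 1: (41, 2)  from 2·(20,1) + (1,0)
fundamental: x₁=41, y₁=2  (since 1681 − 420·4 = 1)
(41+2√420)^2 = 3361 + 164√420
(41+2√420)^3 = 275561 + 13446√420

41 2
3361 164
275561 13446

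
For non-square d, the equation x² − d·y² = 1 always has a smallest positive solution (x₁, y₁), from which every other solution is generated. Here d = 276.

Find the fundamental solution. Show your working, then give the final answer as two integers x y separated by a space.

7775 468

√276 → a₀=16, period (1,1,1,1,2,2,2,1,1,1,1,32); ℓ=12 even so k=11
step 0: (16, 1)  from 16·(1,0) + (0,1)
…
step 2: (33, 2)  from 1·(17,1) + (16,1)
…
step 5: (216, 13)  from 2·(83,5) + (50,3)
…
step 9: (3007, 181)  from 1·(1761,106) + (1246,75)
step 10: (4768, 287)  from 1·(3007,181) + (1761,106)
step 11: (7775, 468)  from 1·(4768,287) + (3007,181)
fundamental: x₁=7775, y₁=468  (since 60450625 − 276·219024 = 1)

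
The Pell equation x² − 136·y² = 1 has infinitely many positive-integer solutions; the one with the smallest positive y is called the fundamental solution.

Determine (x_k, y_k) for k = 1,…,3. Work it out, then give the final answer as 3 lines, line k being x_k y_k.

d=136: √d = [11; 1,1,1,22] (ℓ=4, even), read p_3/q_3
i=0: a=11 ⇒ p=11, q=1
…
i=2: a=1 ⇒ p=23, q=2
i=3: a=1 ⇒ p=35, q=3
fundamental: x₁=35, y₁=3  (since 1225 − 136·9 = 1)
k=2:  x_2 = 35·35+136·3·3 = 2449,  y_2 = 35·3+3·35 = 210
k=3:  x_3 = 35·2449+136·3·210 = 171395,  y_3 = 35·210+3·2449 = 14697

35 3
2449 210
171395 14697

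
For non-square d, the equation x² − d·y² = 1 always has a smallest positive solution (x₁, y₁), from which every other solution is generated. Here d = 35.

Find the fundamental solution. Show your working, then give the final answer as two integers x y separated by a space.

6 1

√35 → a₀=5, period (1,10); ℓ=2 even so k=1
i=0: a=5 ⇒ p=5, q=1
i=1: a=1 ⇒ p=6, q=1
fundamental: x₁=6, y₁=1  (since 36 − 35·1 = 1)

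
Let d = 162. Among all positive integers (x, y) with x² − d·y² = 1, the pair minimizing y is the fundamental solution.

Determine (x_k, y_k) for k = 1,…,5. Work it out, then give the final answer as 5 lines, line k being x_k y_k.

19601 1540
768398401 60371080
30122754096401 2366667076620
1180872205318713601 92778082677286160
46292552162781456490001 3637086394748304967700

√162 = [12; 1,2,1,2,12,2,1,2,1,24, …], period ℓ=10 (even) → k=9
step 0: (12, 1)  from 12·(1,0) + (0,1)
step 1: (13, 1)  from 1·(12,1) + (1,0)
step 2: (38, 3)  from 2·(13,1) + (12,1)
…
step 4: (140, 11)  from 2·(51,4) + (38,3)
step 5: (1731, 136)  from 12·(140,11) + (51,4)
step 6: (3602, 283)  from 2·(1731,136) + (140,11)
step 7: (5333, 419)  from 1·(3602,283) + (1731,136)
step 8: (14268, 1121)  from 2·(5333,419) + (3602,283)
step 9: (19601, 1540)  from 1·(14268,1121) + (5333,419)
fundamental: x₁=19601, y₁=1540  (since 384199201 − 162·2371600 = 1)
n=2: (19601,1540)∘(19601,1540) = (19601·19601+162·1540·1540, 19601·1540+1540·19601) = (768398401,60371080)
n=3: (768398401,60371080)∘(19601,1540) = (19601·768398401+162·1540·60371080, 19601·60371080+1540·768398401) = (30122754096401,2366667076620)
n=4: (30122754096401,2366667076620)∘(19601,1540) = (19601·30122754096401+162·1540·2366667076620, 19601·2366667076620+1540·30122754096401) = (1180872205318713601,92778082677286160)
n=5: (1180872205318713601,92778082677286160)∘(19601,1540) = (19601·1180872205318713601+162·1540·92778082677286160, 19601·92778082677286160+1540·1180872205318713601) = (46292552162781456490001,3637086394748304967700)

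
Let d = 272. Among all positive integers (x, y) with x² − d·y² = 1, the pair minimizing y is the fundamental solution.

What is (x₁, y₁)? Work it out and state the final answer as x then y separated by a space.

33 2

√272 = [16; 2,32, …], period ℓ=2 (even) → k=1
i=0: a=16 ⇒ p=16, q=1
i=1: a=2 ⇒ p=33, q=2
(x₁, y₁) = (33, 2);  33² − 272·2² = 1 ✓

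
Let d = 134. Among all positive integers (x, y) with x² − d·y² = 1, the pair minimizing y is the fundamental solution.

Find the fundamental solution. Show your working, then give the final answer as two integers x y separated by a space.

[11; 1,1,2,1,3,…,1,1,22] for √134; ℓ=14 ⇒ convergent index 13
k=0  a_k=11  p_k/q_k = 11/1
…
k=5  a_k=3  p_k/q_k = 301/26
…
k=9  a_k=3  p_k/q_k = 17630/1523
k=10  a_k=1  p_k/q_k = 22133/1912
k=11  a_k=2  p_k/q_k = 61896/5347
k=12  a_k=1  p_k/q_k = 84029/7259
k=13  a_k=1  p_k/q_k = 145925/12606
→ (145925, 12606).  Check: 145925²=21294105625, 134·12606²=21294105624, difference 1.

145925 12606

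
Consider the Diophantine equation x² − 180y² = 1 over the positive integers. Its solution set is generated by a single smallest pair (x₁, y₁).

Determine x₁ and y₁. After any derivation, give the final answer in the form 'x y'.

161 12

√180 = [13; 2,2,2,26, …], period ℓ=4 (even) → k=3
i=0: a=13 ⇒ p=13, q=1
…
i=2: a=2 ⇒ p=67, q=5
i=3: a=2 ⇒ p=161, q=12
(x₁, y₁) = (161, 12);  161² − 180·12² = 1 ✓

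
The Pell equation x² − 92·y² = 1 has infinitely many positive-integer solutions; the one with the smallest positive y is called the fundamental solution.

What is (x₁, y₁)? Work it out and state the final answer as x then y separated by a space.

[9; 1,1,2,4,2,1,1,18] for √92; ℓ=8 ⇒ convergent index 7
a_0=9:  p_0=9·1+0=9,  q_0=9·0+1=1
a_1=1:  p_1=1·9+1=10,  q_1=1·1+0=1
a_2=1:  p_2=1·10+9=19,  q_2=1·1+1=2
…
a_4=4:  p_4=4·48+19=211,  q_4=4·5+2=22
a_5=2:  p_5=2·211+48=470,  q_5=2·22+5=49
a_6=1:  p_6=1·470+211=681,  q_6=1·49+22=71
a_7=1:  p_7=1·681+470=1151,  q_7=1·71+49=120
→ (1151, 120).  Check: 1151²=1324801, 92·120²=1324800, difference 1.

1151 120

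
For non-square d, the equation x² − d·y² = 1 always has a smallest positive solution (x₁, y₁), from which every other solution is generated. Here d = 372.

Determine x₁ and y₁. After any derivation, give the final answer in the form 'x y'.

12151 630

[19; 3,2,12,2,3,38] for √372; ℓ=6 ⇒ convergent index 5
a_0=19:  p_0=19·1+0=19,  q_0=19·0+1=1
a_1=3:  p_1=3·19+1=58,  q_1=3·1+0=3
a_2=2:  p_2=2·58+19=135,  q_2=2·3+1=7
a_3=12:  p_3=12·135+58=1678,  q_3=12·7+3=87
a_4=2:  p_4=2·1678+135=3491,  q_4=2·87+7=181
a_5=3:  p_5=3·3491+1678=12151,  q_5=3·181+87=630
(x₁, y₁) = (12151, 630);  12151² − 372·630² = 1 ✓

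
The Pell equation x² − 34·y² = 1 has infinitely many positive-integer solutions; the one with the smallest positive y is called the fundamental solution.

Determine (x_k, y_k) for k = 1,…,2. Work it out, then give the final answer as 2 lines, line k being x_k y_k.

35 6
2449 420

√34 = [5; 1,4,1,10, …], period ℓ=4 (even) → k=3
step 0: (5, 1)  from 5·(1,0) + (0,1)
…
step 2: (29, 5)  from 4·(6,1) + (5,1)
step 3: (35, 6)  from 1·(29,5) + (6,1)
(x₁, y₁) = (35, 6);  35² − 34·6² = 1 ✓
(35+6√34)^2 = 2449 + 420√34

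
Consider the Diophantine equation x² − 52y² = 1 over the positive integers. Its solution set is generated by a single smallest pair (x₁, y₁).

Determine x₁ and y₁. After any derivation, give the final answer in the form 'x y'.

[7; 4,1,2,1,4,14] for √52; ℓ=6 ⇒ convergent index 5
step 0: (7, 1)  from 7·(1,0) + (0,1)
step 1: (29, 4)  from 4·(7,1) + (1,0)
step 2: (36, 5)  from 1·(29,4) + (7,1)
…
step 4: (137, 19)  from 1·(101,14) + (36,5)
step 5: (649, 90)  from 4·(137,19) + (101,14)
fundamental: x₁=649, y₁=90  (since 421201 − 52·8100 = 1)

649 90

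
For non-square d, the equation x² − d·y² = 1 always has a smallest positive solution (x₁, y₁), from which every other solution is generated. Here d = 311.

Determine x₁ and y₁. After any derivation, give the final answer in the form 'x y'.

d=311: √d = [17; 1,1,1,2,1,…,1,1,34] (ℓ=16, even), read p_15/q_15
a_0=17:  p_0=17·1+0=17,  q_0=17·0+1=1
a_1=1:  p_1=1·17+1=18,  q_1=1·1+0=1
a_2=1:  p_2=1·18+17=35,  q_2=1·1+1=2
…
a_5=1:  p_5=1·141+53=194,  q_5=1·8+3=11
…
a_10=6:  p_10=6·217583+71158=1376656,  q_10=6·12338+4035=78063
a_11=1:  p_11=1·1376656+217583=1594239,  q_11=1·78063+12338=90401
…
a_13=1:  p_13=1·4565134+1594239=6159373,  q_13=1·258865+90401=349266
a_14=1:  p_14=1·6159373+4565134=10724507,  q_14=1·349266+258865=608131
a_15=1:  p_15=1·10724507+6159373=16883880,  q_15=1·608131+349266=957397
(x₁, y₁) = (16883880, 957397);  16883880² − 311·957397² = 1 ✓

16883880 957397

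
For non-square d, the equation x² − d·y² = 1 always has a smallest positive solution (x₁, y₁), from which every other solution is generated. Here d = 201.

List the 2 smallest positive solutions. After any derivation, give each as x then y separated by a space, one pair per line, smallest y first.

515095 36332
530645718049 37428863080

√201 = [14; 5,1,1,1,2,…,1,5,28, …], period ℓ=14 (even) → k=13
i=0: a=14 ⇒ p=14, q=1
…
i=4: a=1 ⇒ p=241, q=17
i=5: a=2 ⇒ p=638, q=45
i=6: a=1 ⇒ p=879, q=62
…
i=11: a=1 ⇒ p=58085, q=4097
i=12: a=1 ⇒ p=91402, q=6447
i=13: a=5 ⇒ p=515095, q=36332
fundamental: x₁=515095, y₁=36332  (since 265322859025 − 201·1320014224 = 1)
(x_2, y_2) = (515095·515095 + 201·36332·36332, 515095·36332 + 36332·515095) = (530645718049, 37428863080)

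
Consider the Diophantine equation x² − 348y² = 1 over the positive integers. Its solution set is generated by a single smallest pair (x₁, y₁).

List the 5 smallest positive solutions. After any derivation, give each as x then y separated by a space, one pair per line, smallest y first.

[18; 1,1,1,8,1,1,1,36] for √348; ℓ=8 ⇒ convergent index 7
i=0: a=18 ⇒ p=18, q=1
i=1: a=1 ⇒ p=19, q=1
…
i=3: a=1 ⇒ p=56, q=3
i=4: a=8 ⇒ p=485, q=26
i=5: a=1 ⇒ p=541, q=29
i=6: a=1 ⇒ p=1026, q=55
i=7: a=1 ⇒ p=1567, q=84
fundamental: x₁=1567, y₁=84  (since 2455489 − 348·7056 = 1)
n=2: (1567,84)∘(1567,84) = (1567·1567+348·84·84, 1567·84+84·1567) = (4910977,263256)
n=3: (4910977,263256)∘(1567,84) = (1567·4910977+348·84·263256, 1567·263256+84·4910977) = (15391000351,825044220)
n=4: (15391000351,825044220)∘(1567,84) = (1567·15391000351+348·84·825044220, 1567·825044220+84·15391000351) = (48235390189057,2585688322224)
n=5: (48235390189057,2585688322224)∘(1567,84) = (1567·48235390189057+348·84·2585688322224, 1567·2585688322224+84·48235390189057) = (151169697461504287,8103546376805796)

1567 84
4910977 263256
15391000351 825044220
48235390189057 2585688322224
151169697461504287 8103546376805796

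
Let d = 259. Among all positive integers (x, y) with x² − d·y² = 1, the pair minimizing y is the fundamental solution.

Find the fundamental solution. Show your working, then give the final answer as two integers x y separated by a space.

847225 52644

√259 → a₀=16, period (10,1,2,3,4,3,2,1,10,32); ℓ=10 even so k=9
step 0: (16, 1)  from 16·(1,0) + (0,1)
step 1: (161, 10)  from 10·(16,1) + (1,0)
step 2: (177, 11)  from 1·(161,10) + (16,1)
step 3: (515, 32)  from 2·(177,11) + (161,10)
step 4: (1722, 107)  from 3·(515,32) + (177,11)
step 5: (7403, 460)  from 4·(1722,107) + (515,32)
step 6: (23931, 1487)  from 3·(7403,460) + (1722,107)
step 7: (55265, 3434)  from 2·(23931,1487) + (7403,460)
step 8: (79196, 4921)  from 1·(55265,3434) + (23931,1487)
step 9: (847225, 52644)  from 10·(79196,4921) + (55265,3434)
(x₁, y₁) = (847225, 52644);  847225² − 259·52644² = 1 ✓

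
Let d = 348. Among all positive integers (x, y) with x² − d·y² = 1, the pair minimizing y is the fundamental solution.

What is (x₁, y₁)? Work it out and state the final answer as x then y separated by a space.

√348 = [18; 1,1,1,8,1,1,1,36, …], period ℓ=8 (even) → k=7
i=0: a=18 ⇒ p=18, q=1
i=1: a=1 ⇒ p=19, q=1
…
i=6: a=1 ⇒ p=1026, q=55
i=7: a=1 ⇒ p=1567, q=84
→ (1567, 84).  Check: 1567²=2455489, 348·84²=2455488, difference 1.

1567 84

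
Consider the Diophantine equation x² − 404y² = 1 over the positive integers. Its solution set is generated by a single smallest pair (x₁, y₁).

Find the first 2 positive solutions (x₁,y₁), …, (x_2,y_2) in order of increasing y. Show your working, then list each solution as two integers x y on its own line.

201 10
80801 4020

√404 → a₀=20, period (10,40); ℓ=2 even so k=1
a_0=20:  p_0=20·1+0=20,  q_0=20·0+1=1
a_1=10:  p_1=10·20+1=201,  q_1=10·1+0=10
(x₁, y₁) = (201, 10);  201² − 404·10² = 1 ✓
(x_2, y_2) = (201·201 + 404·10·10, 201·10 + 10·201) = (80801, 4020)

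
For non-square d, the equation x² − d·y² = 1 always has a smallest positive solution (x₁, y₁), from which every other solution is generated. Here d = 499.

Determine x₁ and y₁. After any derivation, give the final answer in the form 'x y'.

4490 201

[22; 2,1,21,1,2,44] for √499; ℓ=6 ⇒ convergent index 5
a_0=22:  p_0=22·1+0=22,  q_0=22·0+1=1
a_1=2:  p_1=2·22+1=45,  q_1=2·1+0=2
a_2=1:  p_2=1·45+22=67,  q_2=1·2+1=3
a_3=21:  p_3=21·67+45=1452,  q_3=21·3+2=65
a_4=1:  p_4=1·1452+67=1519,  q_4=1·65+3=68
a_5=2:  p_5=2·1519+1452=4490,  q_5=2·68+65=201
→ (4490, 201).  Check: 4490²=20160100, 499·201²=20160099, difference 1.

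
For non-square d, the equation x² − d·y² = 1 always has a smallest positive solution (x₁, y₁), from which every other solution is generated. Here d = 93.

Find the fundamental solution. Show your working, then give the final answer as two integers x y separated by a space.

12151 1260

√93 → a₀=9, period (1,1,1,4,6,4,1,1,1,18); ℓ=10 even so k=9
step 0: (9, 1)  from 9·(1,0) + (0,1)
step 1: (10, 1)  from 1·(9,1) + (1,0)
…
step 3: (29, 3)  from 1·(19,2) + (10,1)
…
step 5: (839, 87)  from 6·(135,14) + (29,3)
step 6: (3491, 362)  from 4·(839,87) + (135,14)
step 7: (4330, 449)  from 1·(3491,362) + (839,87)
step 8: (7821, 811)  from 1·(4330,449) + (3491,362)
step 9: (12151, 1260)  from 1·(7821,811) + (4330,449)
(x₁, y₁) = (12151, 1260);  12151² − 93·1260² = 1 ✓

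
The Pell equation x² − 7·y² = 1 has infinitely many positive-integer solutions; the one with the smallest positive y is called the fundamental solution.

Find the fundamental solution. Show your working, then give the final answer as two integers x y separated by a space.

[2; 1,1,1,4] for √7; ℓ=4 ⇒ convergent index 3
k=0  a_k=2  p_k/q_k = 2/1
k=1  a_k=1  p_k/q_k = 3/1
k=2  a_k=1  p_k/q_k = 5/2
k=3  a_k=1  p_k/q_k = 8/3
fundamental: x₁=8, y₁=3  (since 64 − 7·9 = 1)

8 3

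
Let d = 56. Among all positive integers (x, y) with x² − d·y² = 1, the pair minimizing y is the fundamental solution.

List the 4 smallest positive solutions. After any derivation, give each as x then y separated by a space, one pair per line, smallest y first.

[7; 2,14] for √56; ℓ=2 ⇒ convergent index 1
step 0: (7, 1)  from 7·(1,0) + (0,1)
step 1: (15, 2)  from 2·(7,1) + (1,0)
fundamental: x₁=15, y₁=2  (since 225 − 56·4 = 1)
n=2: (15,2)∘(15,2) = (15·15+56·2·2, 15·2+2·15) = (449,60)
n=3: (449,60)∘(15,2) = (15·449+56·2·60, 15·60+2·449) = (13455,1798)
n=4: (13455,1798)∘(15,2) = (15·13455+56·2·1798, 15·1798+2·13455) = (403201,53880)

15 2
449 60
13455 1798
403201 53880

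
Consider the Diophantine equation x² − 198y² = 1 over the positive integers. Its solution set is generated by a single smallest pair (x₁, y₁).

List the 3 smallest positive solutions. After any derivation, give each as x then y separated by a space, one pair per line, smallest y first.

[14; 14,28] for √198; ℓ=2 ⇒ convergent index 1
a_0=14:  p_0=14·1+0=14,  q_0=14·0+1=1
a_1=14:  p_1=14·14+1=197,  q_1=14·1+0=14
(x₁, y₁) = (197, 14);  197² − 198·14² = 1 ✓
(x_2, y_2) = (197·197 + 198·14·14, 197·14 + 14·197) = (77617, 5516)
(x_3, y_3) = (197·77617 + 198·14·5516, 197·5516 + 14·77617) = (30580901, 2173290)

197 14
77617 5516
30580901 2173290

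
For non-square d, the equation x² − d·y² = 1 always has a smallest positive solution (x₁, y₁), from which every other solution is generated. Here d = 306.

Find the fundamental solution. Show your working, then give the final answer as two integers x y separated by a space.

√306 → a₀=17, period (2,34); ℓ=2 even so k=1
a_0=17:  p_0=17·1+0=17,  q_0=17·0+1=1
a_1=2:  p_1=2·17+1=35,  q_1=2·1+0=2
(x₁, y₁) = (35, 2);  35² − 306·2² = 1 ✓

35 2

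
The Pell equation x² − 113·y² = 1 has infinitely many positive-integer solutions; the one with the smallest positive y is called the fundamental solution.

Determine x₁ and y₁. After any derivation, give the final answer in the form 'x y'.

1204353 113296

√113 = [10; 1,1,1,2,2,1,1,1,20, …], period ℓ=9 (odd) → k=17
step 0: (10, 1)  from 10·(1,0) + (0,1)
step 1: (11, 1)  from 1·(10,1) + (1,0)
…
step 3: (32, 3)  from 1·(21,2) + (11,1)
step 4: (85, 8)  from 2·(32,3) + (21,2)
step 5: (202, 19)  from 2·(85,8) + (32,3)
step 6: (287, 27)  from 1·(202,19) + (85,8)
…
step 10: (16785, 1579)  from 1·(16009,1506) + (776,73)
…
step 12: (49579, 4664)  from 1·(32794,3085) + (16785,1579)
step 13: (131952, 12413)  from 2·(49579,4664) + (32794,3085)
…
step 15: (445435, 41903)  from 1·(313483,29490) + (131952,12413)
step 16: (758918, 71393)  from 1·(445435,41903) + (313483,29490)
step 17: (1204353, 113296)  from 1·(758918,71393) + (445435,41903)
(x₁, y₁) = (1204353, 113296);  1204353² − 113·113296² = 1 ✓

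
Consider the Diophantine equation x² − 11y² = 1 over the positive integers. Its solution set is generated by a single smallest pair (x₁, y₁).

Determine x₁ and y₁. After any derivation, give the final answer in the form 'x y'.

10 3

d=11: √d = [3; 3,6] (ℓ=2, even), read p_1/q_1
i=0: a=3 ⇒ p=3, q=1
i=1: a=3 ⇒ p=10, q=3
fundamental: x₁=10, y₁=3  (since 100 − 11·9 = 1)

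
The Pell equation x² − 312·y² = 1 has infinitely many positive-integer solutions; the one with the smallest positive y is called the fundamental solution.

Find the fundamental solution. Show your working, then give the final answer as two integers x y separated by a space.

[17; 1,1,1,34] for √312; ℓ=4 ⇒ convergent index 3
k=0  a_k=17  p_k/q_k = 17/1
…
k=2  a_k=1  p_k/q_k = 35/2
k=3  a_k=1  p_k/q_k = 53/3
(x₁, y₁) = (53, 3);  53² − 312·3² = 1 ✓

53 3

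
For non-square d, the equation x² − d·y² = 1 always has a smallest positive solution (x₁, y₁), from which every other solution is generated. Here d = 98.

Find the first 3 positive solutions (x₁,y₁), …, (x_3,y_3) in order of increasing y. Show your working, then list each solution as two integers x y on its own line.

99 10
19601 1980
3880899 392030

√98 → a₀=9, period (1,8,1,18); ℓ=4 even so k=3
step 0: (9, 1)  from 9·(1,0) + (0,1)
…
step 2: (89, 9)  from 8·(10,1) + (9,1)
step 3: (99, 10)  from 1·(89,9) + (10,1)
→ (99, 10).  Check: 99²=9801, 98·10²=9800, difference 1.
(99+10√98)^2 = 19601 + 1980√98
(99+10√98)^3 = 3880899 + 392030√98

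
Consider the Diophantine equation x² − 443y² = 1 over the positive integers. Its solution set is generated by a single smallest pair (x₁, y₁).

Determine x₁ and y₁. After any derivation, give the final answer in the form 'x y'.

√443 → a₀=21, period (21,42); ℓ=2 even so k=1
step 0: (21, 1)  from 21·(1,0) + (0,1)
step 1: (442, 21)  from 21·(21,1) + (1,0)
→ (442, 21).  Check: 442²=195364, 443·21²=195363, difference 1.

442 21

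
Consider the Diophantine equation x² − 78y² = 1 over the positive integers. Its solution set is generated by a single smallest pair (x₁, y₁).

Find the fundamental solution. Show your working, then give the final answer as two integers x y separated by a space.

53 6

d=78: √d = [8; 1,4,1,16] (ℓ=4, even), read p_3/q_3
a_0=8:  p_0=8·1+0=8,  q_0=8·0+1=1
…
a_2=4:  p_2=4·9+8=44,  q_2=4·1+1=5
a_3=1:  p_3=1·44+9=53,  q_3=1·5+1=6
fundamental: x₁=53, y₁=6  (since 2809 − 78·36 = 1)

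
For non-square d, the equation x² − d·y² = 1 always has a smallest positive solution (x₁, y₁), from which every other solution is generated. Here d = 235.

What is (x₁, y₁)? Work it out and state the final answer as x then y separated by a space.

46 3

√235 = [15; 3,30, …], period ℓ=2 (even) → k=1
k=0  a_k=15  p_k/q_k = 15/1
k=1  a_k=3  p_k/q_k = 46/3
fundamental: x₁=46, y₁=3  (since 2116 − 235·9 = 1)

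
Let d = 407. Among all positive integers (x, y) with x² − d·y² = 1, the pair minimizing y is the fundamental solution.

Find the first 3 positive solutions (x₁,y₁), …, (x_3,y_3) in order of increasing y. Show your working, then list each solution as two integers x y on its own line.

2663 132
14183137 703032
75539384999 3744348300

√407 → a₀=20, period (5,1,2,1,5,40); ℓ=6 even so k=5
i=0: a=20 ⇒ p=20, q=1
i=1: a=5 ⇒ p=101, q=5
…
i=4: a=1 ⇒ p=464, q=23
i=5: a=5 ⇒ p=2663, q=132
→ (2663, 132).  Check: 2663²=7091569, 407·132²=7091568, difference 1.
n=2: (2663,132)∘(2663,132) = (2663·2663+407·132·132, 2663·132+132·2663) = (14183137,703032)
n=3: (14183137,703032)∘(2663,132) = (2663·14183137+407·132·703032, 2663·703032+132·14183137) = (75539384999,3744348300)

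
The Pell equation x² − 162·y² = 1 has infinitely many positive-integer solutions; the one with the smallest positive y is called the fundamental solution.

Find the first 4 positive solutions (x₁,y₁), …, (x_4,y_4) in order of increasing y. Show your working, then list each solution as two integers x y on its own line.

[12; 1,2,1,2,12,2,1,2,1,24] for √162; ℓ=10 ⇒ convergent index 9
step 0: (12, 1)  from 12·(1,0) + (0,1)
step 1: (13, 1)  from 1·(12,1) + (1,0)
step 2: (38, 3)  from 2·(13,1) + (12,1)
step 3: (51, 4)  from 1·(38,3) + (13,1)
…
step 7: (5333, 419)  from 1·(3602,283) + (1731,136)
step 8: (14268, 1121)  from 2·(5333,419) + (3602,283)
step 9: (19601, 1540)  from 1·(14268,1121) + (5333,419)
(x₁, y₁) = (19601, 1540);  19601² − 162·1540² = 1 ✓
n=2: (19601,1540)∘(19601,1540) = (19601·19601+162·1540·1540, 19601·1540+1540·19601) = (768398401,60371080)
n=3: (768398401,60371080)∘(19601,1540) = (19601·768398401+162·1540·60371080, 19601·60371080+1540·768398401) = (30122754096401,2366667076620)
n=4: (30122754096401,2366667076620)∘(19601,1540) = (19601·30122754096401+162·1540·2366667076620, 19601·2366667076620+1540·30122754096401) = (1180872205318713601,92778082677286160)

19601 1540
768398401 60371080
30122754096401 2366667076620
1180872205318713601 92778082677286160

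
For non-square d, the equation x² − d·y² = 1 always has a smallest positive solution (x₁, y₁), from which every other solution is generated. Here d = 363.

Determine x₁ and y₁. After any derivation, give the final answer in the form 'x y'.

362 19

√363 = [19; 19,38, …], period ℓ=2 (even) → k=1
a_0=19:  p_0=19·1+0=19,  q_0=19·0+1=1
a_1=19:  p_1=19·19+1=362,  q_1=19·1+0=19
fundamental: x₁=362, y₁=19  (since 131044 − 363·361 = 1)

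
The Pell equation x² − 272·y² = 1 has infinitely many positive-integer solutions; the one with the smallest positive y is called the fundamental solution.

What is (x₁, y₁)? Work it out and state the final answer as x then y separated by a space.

33 2

√272 = [16; 2,32, …], period ℓ=2 (even) → k=1
k=0  a_k=16  p_k/q_k = 16/1
k=1  a_k=2  p_k/q_k = 33/2
fundamental: x₁=33, y₁=2  (since 1089 − 272·4 = 1)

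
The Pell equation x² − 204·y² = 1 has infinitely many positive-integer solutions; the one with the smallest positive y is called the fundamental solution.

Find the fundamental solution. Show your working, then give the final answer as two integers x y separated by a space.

4999 350

√204 → a₀=14, period (3,1,1,6,1,1,3,28); ℓ=8 even so k=7
k=0  a_k=14  p_k/q_k = 14/1
…
k=2  a_k=1  p_k/q_k = 57/4
…
k=6  a_k=1  p_k/q_k = 1414/99
k=7  a_k=3  p_k/q_k = 4999/350
→ (4999, 350).  Check: 4999²=24990001, 204·350²=24990000, difference 1.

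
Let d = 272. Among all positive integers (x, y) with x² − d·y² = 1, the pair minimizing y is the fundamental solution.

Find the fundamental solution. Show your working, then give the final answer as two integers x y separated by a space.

[16; 2,32] for √272; ℓ=2 ⇒ convergent index 1
step 0: (16, 1)  from 16·(1,0) + (0,1)
step 1: (33, 2)  from 2·(16,1) + (1,0)
fundamental: x₁=33, y₁=2  (since 1089 − 272·4 = 1)

33 2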